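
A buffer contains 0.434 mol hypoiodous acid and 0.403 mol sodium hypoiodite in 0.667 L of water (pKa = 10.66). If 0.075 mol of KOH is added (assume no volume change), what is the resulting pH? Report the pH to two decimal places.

pH = 10.78

OH- converts HOI to OI-: HOI → 0.359 mol, OI- → 0.478 mol.
Henderson–Hasselbalch with mole ratio 0.478/0.359: pH = 10.66 + (+0.124)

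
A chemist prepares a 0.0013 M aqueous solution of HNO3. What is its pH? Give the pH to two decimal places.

HNO3 is a strong acid and dissociates completely, so [H+] = 0.0013 M.
pH = -log(0.0013) = 2.89

pH = 2.89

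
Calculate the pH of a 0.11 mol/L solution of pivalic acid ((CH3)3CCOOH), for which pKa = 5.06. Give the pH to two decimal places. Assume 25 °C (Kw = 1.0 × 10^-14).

(CH3)3CCOOH ⇌ (CH3)3CCOO- + H+
Ka = 10^(−5.06) = 8.71 × 10^-6
Ka = [H+]²/(0.11 − [H+]) = 8.71 × 10^-6
Assume [H+] ≪ 0.11: [H+] ≈ √(8.71 × 10^-6 × 0.11) = 9.79 × 10^-4 M
([H+]/C₀ = 0.89% < 5%, so the approximation holds.)
pH = −log[H+] = −log(9.79 × 10^-4) = 3.01

pH = 3.01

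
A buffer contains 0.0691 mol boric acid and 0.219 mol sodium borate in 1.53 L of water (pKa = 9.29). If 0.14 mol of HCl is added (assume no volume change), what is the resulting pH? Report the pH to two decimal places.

pH = 8.87

Added H+ converts B(OH)4- to B(OH)3: B(OH)3 → 0.209 mol, B(OH)4- → 0.079 mol.
pH = pKa + log([A⁻]/[HA]) = 9.29 + log(0.079/0.209) = 9.29 -0.423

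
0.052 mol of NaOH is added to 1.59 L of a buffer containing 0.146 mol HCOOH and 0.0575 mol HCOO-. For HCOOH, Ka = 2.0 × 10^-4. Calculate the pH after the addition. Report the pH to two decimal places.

pH = 3.77

After neutralization: n(HCOOH) = 0.094 mol, n(HCOO-) = 0.11 mol.
pKa = −log(2.0 × 10^-4) = 3.699
Henderson–Hasselbalch with mole ratio 0.11/0.094: pH = 3.699 + (+0.068)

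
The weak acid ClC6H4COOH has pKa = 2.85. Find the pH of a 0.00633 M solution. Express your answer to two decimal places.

pH = 2.63

ClC6H4COOH ⇌ ClC6H4COO- + H+
Ka = 10^(−2.85) = 1.41 × 10^-3
From the ICE table, Ka = [H+]²/(0.00633 − [H+]) = 1.41 × 10^-3.
[H+] is not negligible relative to C₀; solve [H+]² + 0.00141·[H+] − 8.93e-06 = 0.
[H+] = [−0.00141 + √(0.00141² + 3.57e-05)]/2 = 2.36 × 10^-3 M
pH = −log(2.36 × 10^-3) = 2.63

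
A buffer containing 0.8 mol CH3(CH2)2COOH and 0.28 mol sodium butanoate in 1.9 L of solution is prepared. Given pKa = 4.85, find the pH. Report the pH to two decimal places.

pH = 4.39

Using pH = pKa + log([base]/[acid]) with [base]/[acid] = 0.28/0.8:
pH = 4.85 + (-0.456) = 4.39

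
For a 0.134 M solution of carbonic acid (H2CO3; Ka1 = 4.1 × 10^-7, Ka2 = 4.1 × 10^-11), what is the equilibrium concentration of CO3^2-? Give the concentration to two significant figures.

First ionization gives [H+] ≈ [HCO3-] = 2.34 × 10^-4 M.
Second step: Ka2 = [H+][CO3^2-]/[HCO3-] ≈ [CO3^2-] (since [H+] ≈ [HCO3-]).
So [CO3^2-] ≈ Ka2.

4.1 × 10^-11 M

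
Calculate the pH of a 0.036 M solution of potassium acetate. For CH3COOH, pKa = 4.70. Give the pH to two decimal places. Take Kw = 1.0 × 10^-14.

pH = 8.63

CH3COO- is the conjugate base of the weak acid CH3COOH.
Ka = 10^(−4.70) = 2.00 × 10^-5
Kb = Kw/Ka = 1.0×10^-14 / 2.00 × 10^-5 = 5.00 × 10^-10
From the ICE table, Kb = [OH-]²/(0.036 − [OH-]) = 5.00 × 10^-10.
Assume [OH-] ≪ 0.036: [OH-] ≈ √(5.00 × 10^-10 × 0.036) = 4.24 × 10^-6 M
Check: 0.012% ionized — well under 5%, approximation valid.
pOH = −log(4.24 × 10^-6) = 5.37; pH = 14.00 − 5.37 = 8.63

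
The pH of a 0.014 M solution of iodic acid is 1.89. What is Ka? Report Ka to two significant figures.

Ka = 1.5 × 10^-1

[H+] = 10^(-1.89) = 1.29 × 10^-2 M
At equilibrium [HA] = 0.014 − 1.29 × 10^-2 = 1.10 × 10^-3 M
Ka = [H+][A-]/[HA] = (1.29 × 10^-2)² / 1.10 × 10^-3 = 1.5 × 10^-1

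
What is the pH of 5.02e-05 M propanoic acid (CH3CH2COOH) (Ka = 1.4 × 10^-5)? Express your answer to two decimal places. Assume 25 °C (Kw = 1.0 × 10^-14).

pH = 4.69

CH3CH2COOH ⇌ CH3CH2COO- + H+
From the ICE table, Ka = x²/(5.02e-05 − x) = 1.4 × 10^-5.
x is not negligible relative to C₀; solve x² + 1.4e-05·x − 7.03e-10 = 0.
x = (−Ka + √(Ka² + 4·Ka·C₀))/2 = 2.04 × 10^-5 M
pH = −log(2.04 × 10^-5) = 4.69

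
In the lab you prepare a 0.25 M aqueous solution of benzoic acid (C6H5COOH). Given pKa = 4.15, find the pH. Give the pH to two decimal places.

C6H5COOH ⇌ C6H5COO- + H+
Ka = 10^(−4.15) = 7.08 × 10^-5
Ka = [H+]²/(0.25 − [H+]) = 7.08 × 10^-5
Since Ka ≪ C₀, [H+] ≈ √(Ka·C₀) = 4.21 × 10^-3 M.
([H+]/C₀ = 1.7% < 5%, so the approximation holds.)
pH = −log[H+] = −log(4.21 × 10^-3) = 2.38

pH = 2.38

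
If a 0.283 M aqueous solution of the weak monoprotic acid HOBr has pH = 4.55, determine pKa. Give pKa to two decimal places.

[H+] = 10^(-4.55) = 2.82 × 10^-5 M
At equilibrium [HA] = 0.283 − 2.82 × 10^-5 = 2.83 × 10^-1 M
Ka = [H+][A-]/[HA] = (2.82 × 10^-5)² / 2.83 × 10^-1 = 2.81 × 10^-9
pKa = -log(2.81 × 10^-9) = 8.55

pKa = 8.55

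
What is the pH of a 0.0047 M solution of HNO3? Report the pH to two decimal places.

HNO3 is a strong acid and dissociates completely, so [H+] = 0.0047 M.
pH = -log(0.0047) = 2.33

pH = 2.33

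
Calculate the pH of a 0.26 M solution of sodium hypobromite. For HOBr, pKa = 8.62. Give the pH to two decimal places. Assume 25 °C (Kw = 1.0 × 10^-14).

pH = 11.02

OBr- is the conjugate base of the weak acid HOBr.
Ka = 10^(−8.62) = 2.40 × 10^-9
Kb = Kw/Ka = 1.0×10^-14 / 2.40 × 10^-9 = 4.17 × 10^-6
Kb = x²/(0.26 − x) = 4.17 × 10^-6
Neglecting x in the denominator: x = √(4.17 × 10^-6 × 0.26) = 1.04 × 10^-3 M
pOH = 2.98, so pH = 14.00 − pOH = 11.02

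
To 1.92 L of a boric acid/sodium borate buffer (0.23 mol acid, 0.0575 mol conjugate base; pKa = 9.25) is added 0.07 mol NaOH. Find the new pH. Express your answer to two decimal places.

After neutralization: n(B(OH)3) = 0.16 mol, n(B(OH)4-) = 0.128 mol.
pH = pKa + log(n_B(OH)4-/n_B(OH)3) = 9.25 + log(0.128/0.16) = 9.25 + (-0.097)

pH = 9.15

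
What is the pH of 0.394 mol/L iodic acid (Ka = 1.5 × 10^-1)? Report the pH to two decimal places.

HIO3 ⇌ IO3- + H+
Ka = [H+]²/(0.394 − [H+]) = 1.5 × 10^-1
Here C₀/Ka ≈ 2.63, so the small-[H+] approximation fails. Use the quadratic:
[H+] = [−0.15 + √(0.15² + 0.236)]/2 = 1.79 × 10^-1 M
pH = −log(1.79 × 10^-1) = 0.75

pH = 0.75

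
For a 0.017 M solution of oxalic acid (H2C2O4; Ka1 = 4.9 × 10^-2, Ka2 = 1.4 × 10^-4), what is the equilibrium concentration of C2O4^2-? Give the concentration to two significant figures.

First ionization gives [H+] ≈ [HC2O4-] = 1.34 × 10^-2 M.
Second step: Ka2 = [H+][C2O4^2-]/[HC2O4-] ≈ [C2O4^2-] (since [H+] ≈ [HC2O4-]).
So [C2O4^2-] ≈ Ka2.

1.4 × 10^-4 M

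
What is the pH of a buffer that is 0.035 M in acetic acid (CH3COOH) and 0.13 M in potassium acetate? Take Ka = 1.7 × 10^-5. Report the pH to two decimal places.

pKa = −log(1.7 × 10^-5) = 4.770
Using pH = pKa + log([base]/[acid]) with [base]/[acid] = 0.13/0.035:
pH = 4.770 + (+0.570) = 5.34

pH = 5.34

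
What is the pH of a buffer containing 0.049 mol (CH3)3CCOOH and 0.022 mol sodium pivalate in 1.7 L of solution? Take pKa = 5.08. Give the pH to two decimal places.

pH = 4.73

pH = pKa + log([A⁻]/[HA]) = 5.08 + log(0.022/0.049)
pH = 5.08 + (-0.348) = 4.73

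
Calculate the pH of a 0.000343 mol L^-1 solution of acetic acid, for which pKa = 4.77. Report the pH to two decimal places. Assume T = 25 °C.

CH3COOH ⇌ CH3COO- + H+
Ka = 10^(−4.77) = 1.70 × 10^-5
From the ICE table, Ka = x²/(0.000343 − x) = 1.70 × 10^-5.
x is not negligible relative to C₀; solve x² + 1.7e-05·x − 5.83e-09 = 0.
x = [−1.7e-05 + √(1.7e-05² + 2.33e-08)]/2 = 6.83 × 10^-5 M
pH = −log(6.83 × 10^-5) = 4.17

pH = 4.17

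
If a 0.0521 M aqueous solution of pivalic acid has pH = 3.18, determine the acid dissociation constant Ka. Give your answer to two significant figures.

[H+] = 10^(-3.18) = 6.61 × 10^-4 M
At equilibrium [HA] = 0.0521 − 6.61 × 10^-4 = 5.14 × 10^-2 M
Ka = [H+][A-]/[HA] = (6.61 × 10^-4)² / 5.14 × 10^-2 = 8.5 × 10^-6

Ka = 8.5 × 10^-6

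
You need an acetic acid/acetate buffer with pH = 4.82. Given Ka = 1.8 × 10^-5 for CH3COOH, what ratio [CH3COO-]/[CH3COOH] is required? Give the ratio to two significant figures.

ratio = 1.2

pKa = -log(1.8 × 10^-5) = 4.745
pH = pKa + log(r) ⇒ log(r) = 4.82 − 4.745 = +0.075
r = [CH3COO-]/[CH3COOH] = 10^(+0.075) = 1.19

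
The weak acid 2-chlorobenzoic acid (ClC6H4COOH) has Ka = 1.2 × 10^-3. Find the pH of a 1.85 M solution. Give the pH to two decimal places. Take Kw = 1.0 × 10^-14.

ClC6H4COOH ⇌ ClC6H4COO- + H+
From the ICE table, Ka = x²/(1.85 − x) = 1.2 × 10^-3.
Neglecting x in the denominator: x = √(1.2 × 10^-3 × 1.85) = 4.71 × 10^-2 M
(x/C₀ = 2.5% < 5%, so the approximation holds.)
pH = −log[H+] = −log(4.71 × 10^-2) = 1.33

pH = 1.33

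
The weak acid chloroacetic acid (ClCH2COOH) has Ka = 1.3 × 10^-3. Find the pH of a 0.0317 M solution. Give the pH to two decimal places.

ClCH2COOH ⇌ ClCH2COO- + H+
Let x = [H+] at equilibrium. Ka = x²/(0.0317 − x).
The 5% rule fails; solving x² + Ka·x − Ka·C₀ = 0 exactly:
x = [−0.0013 + √(0.0013² + 0.000165)]/2 = 5.80 × 10^-3 M
pH = −log(5.80 × 10^-3) = 2.24

pH = 2.24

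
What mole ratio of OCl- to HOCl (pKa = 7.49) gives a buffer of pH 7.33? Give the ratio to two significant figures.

ratio = 0.69

pH = pKa + log(r) ⇒ log(r) = 7.33 − 7.49 = -0.16
r = [OCl-]/[HOCl] = 10^(-0.16) = 0.692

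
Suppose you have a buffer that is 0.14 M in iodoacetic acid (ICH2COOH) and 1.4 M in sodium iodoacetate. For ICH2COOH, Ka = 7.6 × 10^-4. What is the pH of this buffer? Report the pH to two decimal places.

pKa = −log(7.6 × 10^-4) = 3.119
Using pH = pKa + log([base]/[acid]) with [base]/[acid] = 1.4/0.14:
pH = 3.119 + (+1.000) = 4.12

pH = 4.12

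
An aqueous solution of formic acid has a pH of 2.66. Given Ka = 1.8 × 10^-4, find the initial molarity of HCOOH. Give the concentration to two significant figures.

[H+] = 10^(-2.66) = 2.19 × 10^-3 M = x
Ka = x²/(C₀ − x) ⇒ C₀ = x + x²/Ka
C₀ = 2.19 × 10^-3 + (2.19 × 10^-3)²/(1.8 × 10^-4) = 2.88 × 10^-2 M

C₀ = 2.9 × 10^-2 M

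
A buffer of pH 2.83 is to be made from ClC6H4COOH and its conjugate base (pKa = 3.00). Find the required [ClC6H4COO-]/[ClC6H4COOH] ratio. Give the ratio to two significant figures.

ratio = 0.68

pH = pKa + log(r) ⇒ log(r) = 2.83 − 3.00 = -0.17
r = [ClC6H4COO-]/[ClC6H4COOH] = 10^(-0.17) = 0.676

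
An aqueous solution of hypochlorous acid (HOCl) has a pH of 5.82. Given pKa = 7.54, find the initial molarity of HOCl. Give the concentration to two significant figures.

C₀ = 8.1 × 10^-5 M

[H+] = 10^(-5.82) = 1.51 × 10^-6 M = x
Ka = 10^(−7.54) = 2.88 × 10^-8
Ka = x²/(C₀ − x) ⇒ C₀ = x + x²/Ka
C₀ = 1.51 × 10^-6 + (1.51 × 10^-6)²/(2.88 × 10^-8) = 8.07 × 10^-5 M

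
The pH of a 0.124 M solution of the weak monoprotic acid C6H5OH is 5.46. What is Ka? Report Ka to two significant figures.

[H+] = 10^(-5.46) = 3.47 × 10^-6 M
At equilibrium [HA] = 0.124 − 3.47 × 10^-6 = 1.24 × 10^-1 M
Ka = [H+][A-]/[HA] = (3.47 × 10^-6)² / 1.24 × 10^-1 = 9.7 × 10^-11

Ka = 9.7 × 10^-11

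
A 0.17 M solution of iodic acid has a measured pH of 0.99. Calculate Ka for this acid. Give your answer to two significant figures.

Ka = 1.5 × 10^-1

[H+] = 10^(-0.99) = 1.02 × 10^-1 M
At equilibrium [HA] = 0.17 − 1.02 × 10^-1 = 6.80 × 10^-2 M
Ka = [H+][A-]/[HA] = (1.02 × 10^-1)² / 6.80 × 10^-2 = 1.5 × 10^-1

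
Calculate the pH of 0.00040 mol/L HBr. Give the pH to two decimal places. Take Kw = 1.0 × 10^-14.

HBr is a strong acid and dissociates completely, so [H+] = 0.00040 M.
pH = -log(0.0004) = 3.40

pH = 3.40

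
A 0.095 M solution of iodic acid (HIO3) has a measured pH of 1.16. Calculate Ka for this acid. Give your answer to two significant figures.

[H+] = 10^(-1.16) = 6.92 × 10^-2 M
At equilibrium [HA] = 0.095 − 6.92 × 10^-2 = 2.58 × 10^-2 M
Ka = [H+][A-]/[HA] = (6.92 × 10^-2)² / 2.58 × 10^-2 = 1.9 × 10^-1

Ka = 1.9 × 10^-1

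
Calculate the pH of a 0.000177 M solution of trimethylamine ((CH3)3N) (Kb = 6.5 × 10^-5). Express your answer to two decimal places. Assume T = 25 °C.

pH = 9.90

(CH3)3N + H2O ⇌ (CH3)3NH+ + OH-
Let x = [OH-] at equilibrium. Kb = x²/(0.000177 − x).
x is not negligible relative to C₀; solve x² + 6.5e-05·x − 1.15e-08 = 0.
x = (−Kb + √(Kb² + 4·Kb·C₀))/2 = 7.96 × 10^-5 M
pOH = 4.10, so pH = 14.00 − pOH = 9.90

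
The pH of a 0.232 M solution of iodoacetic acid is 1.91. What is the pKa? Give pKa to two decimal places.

pKa = 3.16

[H+] = 10^(-1.91) = 1.23 × 10^-2 M
At equilibrium [HA] = 0.232 − 1.23 × 10^-2 = 2.20 × 10^-1 M
Ka = [H+][A-]/[HA] = (1.23 × 10^-2)² / 2.20 × 10^-1 = 6.88 × 10^-4
pKa = -log(6.88 × 10^-4) = 3.16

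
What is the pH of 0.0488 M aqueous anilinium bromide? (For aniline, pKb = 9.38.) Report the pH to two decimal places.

C6H5NH3+ is the conjugate acid of the weak base C6H5NH2.
Kb = 10^(−9.38) = 4.17 × 10^-10
Ka = Kw/Kb = 1.0×10^-14 / 4.17 × 10^-10 = 2.40 × 10^-5
From the ICE table, Ka = [H+]²/(0.0488 − [H+]) = 2.40 × 10^-5.
Since Ka ≪ C₀, [H+] ≈ √(Ka·C₀) = 1.08 × 10^-3 M.
Check: 2.2% ionized — well under 5%, approximation valid.
pH = −log[H+] = −log(1.08 × 10^-3) = 2.97

pH = 2.97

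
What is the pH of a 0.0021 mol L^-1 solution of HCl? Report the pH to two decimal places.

pH = 2.68

HCl is a strong acid and dissociates completely, so [H+] = 0.0021 M.
pH = -log(0.0021) = 2.68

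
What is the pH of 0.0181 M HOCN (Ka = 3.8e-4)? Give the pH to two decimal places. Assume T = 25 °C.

pH = 2.61

HOCN ⇌ OCN- + H+
From the ICE table, Ka = [H+]²/(0.0181 − [H+]) = 3.8 × 10^-4.
[H+] is not negligible relative to C₀; solve [H+]² + 0.00038·[H+] − 6.88e-06 = 0.
[H+] = (−Ka + √(Ka² + 4·Ka·C₀))/2 = 2.44 × 10^-3 M
pH = −log(2.44 × 10^-3) = 2.61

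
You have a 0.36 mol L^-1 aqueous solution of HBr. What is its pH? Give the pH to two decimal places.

HBr is a strong acid and dissociates completely, so [H+] = 0.36 M.
pH = -log(0.36) = 0.44

pH = 0.44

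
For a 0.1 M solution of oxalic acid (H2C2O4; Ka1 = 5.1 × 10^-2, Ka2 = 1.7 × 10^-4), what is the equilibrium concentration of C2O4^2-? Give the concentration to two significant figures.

1.7 × 10^-4 M

First ionization gives [H+] ≈ [HC2O4-] = 5.03 × 10^-2 M.
Second step: Ka2 = [H+][C2O4^2-]/[HC2O4-] ≈ [C2O4^2-] (since [H+] ≈ [HC2O4-]).
So [C2O4^2-] ≈ Ka2.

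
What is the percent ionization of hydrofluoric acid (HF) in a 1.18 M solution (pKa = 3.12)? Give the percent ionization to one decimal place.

2.5%

HF ⇌ F- + H+; let x = [H+] at equilibrium.
Ka = 10^(−3.12) = 7.59 × 10^-4
x ≈ √(Ka·C₀) = √(7.59 × 10^-4 × 1.18) = 2.99 × 10^-2 M
% ionization = x/C₀ × 100% = 2.99 × 10^-2/1.18 × 100% = 2.5%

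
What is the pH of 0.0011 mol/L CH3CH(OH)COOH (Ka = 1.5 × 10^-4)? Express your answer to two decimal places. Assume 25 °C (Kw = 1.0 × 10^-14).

CH3CH(OH)COOH ⇌ CH3CH(OH)COO- + H+
From the ICE table, Ka = [H+]²/(0.0011 − [H+]) = 1.5 × 10^-4.
Here C₀/Ka ≈ 7.33, so the small-[H+] approximation fails. Use the quadratic:
[H+] = [−0.00015 + √(0.00015² + 6.6e-07)]/2 = 3.38 × 10^-4 M
pH = −log(3.38 × 10^-4) = 3.47

pH = 3.47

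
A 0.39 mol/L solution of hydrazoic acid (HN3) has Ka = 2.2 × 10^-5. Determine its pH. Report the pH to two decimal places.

pH = 2.53

HN3 ⇌ N3- + H+
Let x = [H+] at equilibrium. Ka = x²/(0.39 − x).
Since Ka ≪ C₀, x ≈ √(Ka·C₀) = 2.93 × 10^-3 M.
(x/C₀ = 0.75% < 5%, so the approximation holds.)
pH = −log[H+] = −log(2.93 × 10^-3) = 2.53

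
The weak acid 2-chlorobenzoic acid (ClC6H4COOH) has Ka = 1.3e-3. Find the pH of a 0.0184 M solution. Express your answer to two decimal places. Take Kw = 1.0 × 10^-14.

pH = 2.37

ClC6H4COOH ⇌ ClC6H4COO- + H+
From the ICE table, Ka = x²/(0.0184 − x) = 1.3 × 10^-3.
x is not negligible relative to C₀; solve x² + 0.0013·x − 2.39e-05 = 0.
x = [−0.0013 + √(0.0013² + 9.57e-05)]/2 = 4.28 × 10^-3 M
pH = −log[H+] = −log(4.28 × 10^-3) = 2.37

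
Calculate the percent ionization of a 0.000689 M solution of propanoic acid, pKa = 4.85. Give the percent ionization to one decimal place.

13.3%

CH3CH2COOH ⇌ CH3CH2COO- + H+; let x = [H+] at equilibrium.
Ka = 10^(−4.85) = 1.41 × 10^-5
Solve x² + 1.41e-05x − 9.71e-09 = 0 → x = 9.18 × 10^-5 M
Fraction ionized = 9.18 × 10^-5 / 0.000689 = 0.1332 → 13.3%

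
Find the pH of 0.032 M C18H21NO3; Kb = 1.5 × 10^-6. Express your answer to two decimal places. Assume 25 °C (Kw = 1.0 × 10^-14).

pH = 10.34

C18H21NO3 + H2O ⇌ C18H22NO3+ + OH-
From the ICE table, Kb = x²/(0.032 − x) = 1.5 × 10^-6.
Neglecting x in the denominator: x = √(1.5 × 10^-6 × 0.032) = 2.19 × 10^-4 M
(x/C₀ = 0.68% < 5%, so the approximation holds.)
pOH = −log(2.19 × 10^-4) = 3.66; pH = 14.00 − 3.66 = 10.34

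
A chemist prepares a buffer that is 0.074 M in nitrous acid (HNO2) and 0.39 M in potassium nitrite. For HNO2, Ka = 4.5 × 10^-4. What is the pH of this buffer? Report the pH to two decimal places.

pH = 4.07

pKa = −log(4.5 × 10^-4) = 3.347
pH = pKa + log([A⁻]/[HA]) = 3.347 + log(0.39/0.074)
pH = 3.347 + (+0.722) = 4.07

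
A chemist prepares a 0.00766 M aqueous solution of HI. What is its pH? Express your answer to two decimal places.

HI is a strong acid and dissociates completely, so [H+] = 0.00766 M.
pH = -log(0.00766) = 2.12

pH = 2.12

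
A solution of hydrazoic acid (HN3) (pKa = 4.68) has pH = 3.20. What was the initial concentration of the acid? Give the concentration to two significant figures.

[H+] = 10^(-3.20) = 6.31 × 10^-4 M = x
Ka = 10^(−4.68) = 2.09 × 10^-5
Ka = x²/(C₀ − x) ⇒ C₀ = x + x²/Ka
C₀ = 6.31 × 10^-4 + (6.31 × 10^-4)²/(2.09 × 10^-5) = 1.97 × 10^-2 M

C₀ = 2.0 × 10^-2 M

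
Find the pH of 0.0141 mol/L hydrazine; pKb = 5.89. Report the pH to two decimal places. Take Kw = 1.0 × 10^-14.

N2H4 + H2O ⇌ N2H5+ + OH-
Kb = 10^(−5.89) = 1.29 × 10^-6
From the ICE table, Kb = [OH-]²/(0.0141 − [OH-]) = 1.29 × 10^-6.
Since Kb ≪ C₀, [OH-] ≈ √(Kb·C₀) = 1.35 × 10^-4 M.
pOH = −log(1.35 × 10^-4) = 3.87; pH = 14.00 − 3.87 = 10.13

pH = 10.13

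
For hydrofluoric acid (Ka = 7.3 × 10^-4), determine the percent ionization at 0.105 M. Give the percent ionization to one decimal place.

HF ⇌ F- + H+; let x = [H+] at equilibrium.
Ka = x²/(C₀ − x); solving the quadratic gives x = 8.40 × 10^-3 M.
Fraction ionized = 8.40 × 10^-3 / 0.105 = 0.0800 → 8.0%

8.0%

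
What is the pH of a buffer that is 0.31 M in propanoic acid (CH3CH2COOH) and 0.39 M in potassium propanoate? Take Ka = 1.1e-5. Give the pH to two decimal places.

pKa = −log(1.1 × 10^-5) = 4.959
Using pH = pKa + log([base]/[acid]) with [base]/[acid] = 0.39/0.31:
pH = 4.959 + (+0.100) = 5.06

pH = 5.06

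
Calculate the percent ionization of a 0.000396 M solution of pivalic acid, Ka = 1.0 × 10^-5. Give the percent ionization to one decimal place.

(CH3)3CCOOH ⇌ (CH3)3CCOO- + H+; let x = [H+] at equilibrium.
Solve x² + 1e-05x − 3.96e-09 = 0 → x = 5.81 × 10^-5 M
% ionization = x/C₀ × 100% = 5.81 × 10^-5/0.000396 × 100% = 14.7%

14.7%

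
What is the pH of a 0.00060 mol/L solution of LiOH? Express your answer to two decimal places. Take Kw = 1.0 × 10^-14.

pH = 10.78

LiOH is a strong base; [OH-] = 0.0006 M.
pOH = -log(0.0006) = 3.22
pH = 14.00 - 3.22 = 10.78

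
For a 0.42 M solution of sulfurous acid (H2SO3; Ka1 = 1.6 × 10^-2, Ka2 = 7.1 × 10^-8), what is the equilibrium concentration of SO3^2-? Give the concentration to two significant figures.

7.1 × 10^-8 M

First ionization gives [H+] ≈ [HSO3-] = 7.44 × 10^-2 M.
Second step: Ka2 = [H+][SO3^2-]/[HSO3-] ≈ [SO3^2-] (since [H+] ≈ [HSO3-]).
So [SO3^2-] ≈ Ka2.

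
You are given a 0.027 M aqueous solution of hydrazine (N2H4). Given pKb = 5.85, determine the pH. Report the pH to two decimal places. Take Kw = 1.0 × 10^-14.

pH = 10.29

N2H4 + H2O ⇌ N2H5+ + OH-
Kb = 10^(−5.85) = 1.41 × 10^-6
Kb = x²/(0.027 − x) = 1.41 × 10^-6
Assume x ≪ 0.027: x ≈ √(1.41 × 10^-6 × 0.027) = 1.95 × 10^-4 M
pOH = −log(1.95 × 10^-4) = 3.71; pH = 14.00 − 3.71 = 10.29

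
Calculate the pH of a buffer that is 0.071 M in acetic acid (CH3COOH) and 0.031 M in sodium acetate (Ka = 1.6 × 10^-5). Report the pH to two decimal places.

pKa = −log(1.6 × 10^-5) = 4.796
Henderson–Hasselbalch: pH = pKa + log([CH3COO-]/[CH3COOH]) = 4.796 + log(0.031/0.071)
pH = 4.796 + (-0.360) = 4.44

pH = 4.44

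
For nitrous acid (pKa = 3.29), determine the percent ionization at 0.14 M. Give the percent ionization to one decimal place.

HNO2 ⇌ NO2- + H+; let x = [H+] at equilibrium.
Ka = 10^(−3.29) = 5.13 × 10^-4
Ka = x²/(C₀ − x); solving the quadratic gives x = 8.22 × 10^-3 M.
Fraction ionized = 8.22 × 10^-3 / 0.14 = 0.0587 → 5.9%

5.9%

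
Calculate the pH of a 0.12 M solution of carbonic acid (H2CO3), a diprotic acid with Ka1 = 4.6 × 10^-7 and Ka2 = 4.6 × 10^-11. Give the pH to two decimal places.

Since Ka1 ≫ Ka2, the first ionization dominates [H+].
Ka1 = x²/(0.12 − x) = 4.6 × 10^-7
x ≈ √(4.6 × 10^-7 × 0.12) = 2.35 × 10^-4 M
pH = −log(2.35 × 10^-4) = 3.63

pH = 3.63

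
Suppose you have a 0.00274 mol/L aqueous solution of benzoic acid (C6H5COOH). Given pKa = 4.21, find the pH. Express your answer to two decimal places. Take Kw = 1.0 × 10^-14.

pH = 3.42

C6H5COOH ⇌ C6H5COO- + H+
Ka = 10^(−4.21) = 6.17 × 10^-5
From the ICE table, Ka = [H+]²/(0.00274 − [H+]) = 6.17 × 10^-5.
[H+] is not negligible relative to C₀; solve [H+]² + 6.17e-05·[H+] − 1.69e-07 = 0.
[H+] = (−Ka + √(Ka² + 4·Ka·C₀))/2 = 3.81 × 10^-4 M
pH = −log(3.81 × 10^-4) = 3.42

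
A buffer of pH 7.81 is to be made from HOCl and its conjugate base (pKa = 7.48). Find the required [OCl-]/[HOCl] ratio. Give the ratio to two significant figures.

ratio = 2.1

pH = pKa + log(r) ⇒ log(r) = 7.81 − 7.48 = +0.33
r = [OCl-]/[HOCl] = 10^(+0.33) = 2.14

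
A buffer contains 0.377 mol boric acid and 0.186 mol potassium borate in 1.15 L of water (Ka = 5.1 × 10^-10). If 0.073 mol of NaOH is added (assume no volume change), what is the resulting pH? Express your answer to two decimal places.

OH- converts B(OH)3 to B(OH)4-: B(OH)3 → 0.304 mol, B(OH)4- → 0.259 mol.
pKa = −log(5.1 × 10^-10) = 9.292
pH = pKa + log(n_B(OH)4-/n_B(OH)3) = 9.292 + log(0.259/0.304) = 9.292 + (-0.070)

pH = 9.22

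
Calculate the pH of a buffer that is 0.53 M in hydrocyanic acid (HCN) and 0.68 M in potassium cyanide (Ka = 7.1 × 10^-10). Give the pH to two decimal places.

pH = 9.26

pKa = −log(7.1 × 10^-10) = 9.149
Using pH = pKa + log([base]/[acid]) with [base]/[acid] = 0.68/0.53:
pH = 9.149 + (+0.108) = 9.26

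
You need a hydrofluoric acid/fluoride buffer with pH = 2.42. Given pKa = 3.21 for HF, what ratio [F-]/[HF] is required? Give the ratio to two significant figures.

pH = pKa + log(r) ⇒ log(r) = 2.42 − 3.21 = -0.79
r = [F-]/[HF] = 10^(-0.79) = 0.162

ratio = 0.16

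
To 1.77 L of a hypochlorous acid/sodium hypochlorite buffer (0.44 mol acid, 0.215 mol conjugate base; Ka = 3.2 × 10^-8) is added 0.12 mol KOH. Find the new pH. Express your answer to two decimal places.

After neutralization: n(HOCl) = 0.32 mol, n(OCl-) = 0.335 mol.
pKa = −log(3.2 × 10^-8) = 7.495
pH = pKa + log(n_OCl-/n_HOCl) = 7.495 + log(0.335/0.32) = 7.495 + (+0.020)

pH = 7.51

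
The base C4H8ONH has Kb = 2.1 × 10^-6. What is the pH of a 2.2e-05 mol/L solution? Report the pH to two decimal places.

C4H8ONH + H2O ⇌ C4H8ONH2+ + OH-
Kb = [OH-]²/(2.2e-05 − [OH-]) = 2.1 × 10^-6
Here C₀/Kb ≈ 10.5, so the small-[OH-] approximation fails. Use the quadratic:
[OH-] = [−2.1e-06 + √(2.1e-06² + 1.85e-10)]/2 = 5.83 × 10^-6 M
pOH = 5.23, so pH = 14.00 − pOH = 8.77

pH = 8.77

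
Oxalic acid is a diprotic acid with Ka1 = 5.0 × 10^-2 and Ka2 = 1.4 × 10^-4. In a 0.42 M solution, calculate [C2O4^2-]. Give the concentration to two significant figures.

1.4 × 10^-4 M

First ionization gives [H+] ≈ [HC2O4-] = 1.22 × 10^-1 M.
Second step: Ka2 = [H+][C2O4^2-]/[HC2O4-] ≈ [C2O4^2-] (since [H+] ≈ [HC2O4-]).
So [C2O4^2-] ≈ Ka2.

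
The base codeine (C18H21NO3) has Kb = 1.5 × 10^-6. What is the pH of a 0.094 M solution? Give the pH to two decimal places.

pH = 10.57

C18H21NO3 + H2O ⇌ C18H22NO3+ + OH-
From the ICE table, Kb = x²/(0.094 − x) = 1.5 × 10^-6.
Since Kb ≪ C₀, x ≈ √(Kb·C₀) = 3.75 × 10^-4 M.
pOH = −log(3.75 × 10^-4) = 3.43; pH = 14.00 − 3.43 = 10.57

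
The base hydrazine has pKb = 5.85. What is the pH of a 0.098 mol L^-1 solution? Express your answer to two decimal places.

pH = 10.57

N2H4 + H2O ⇌ N2H5+ + OH-
Kb = 10^(−5.85) = 1.41 × 10^-6
From the ICE table, Kb = [OH-]²/(0.098 − [OH-]) = 1.41 × 10^-6.
Assume [OH-] ≪ 0.098: [OH-] ≈ √(1.41 × 10^-6 × 0.098) = 3.72 × 10^-4 M
Check: 0.38% ionized — well under 5%, approximation valid.
pOH = 3.43, so pH = 14.00 − pOH = 10.57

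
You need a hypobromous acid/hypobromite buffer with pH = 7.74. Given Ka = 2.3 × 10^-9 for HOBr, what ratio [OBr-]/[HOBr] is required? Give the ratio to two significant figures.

pKa = -log(2.3 × 10^-9) = 8.638
pH = pKa + log(r) ⇒ log(r) = 7.74 − 8.638 = -0.898
r = [OBr-]/[HOBr] = 10^(-0.898) = 0.126

ratio = 0.13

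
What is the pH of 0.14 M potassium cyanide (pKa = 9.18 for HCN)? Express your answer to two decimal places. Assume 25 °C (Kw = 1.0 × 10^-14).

CN- is the conjugate base of the weak acid HCN.
Ka = 10^(−9.18) = 6.61 × 10^-10
Kb = Kw/Ka = 1.0×10^-14 / 6.61 × 10^-10 = 1.51 × 10^-5
Let x = [OH-] at equilibrium. Kb = x²/(0.14 − x).
Neglecting x in the denominator: x = √(1.51 × 10^-5 × 0.14) = 1.45 × 10^-3 M
Check: 1% ionized — well under 5%, approximation valid.
pOH = −log(1.45 × 10^-3) = 2.84; pH = 14.00 − 2.84 = 11.16

pH = 11.16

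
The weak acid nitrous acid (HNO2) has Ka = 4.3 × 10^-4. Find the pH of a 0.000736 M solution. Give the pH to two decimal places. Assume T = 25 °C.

HNO2 ⇌ NO2- + H+
From the ICE table, Ka = [H+]²/(0.000736 − [H+]) = 4.3 × 10^-4.
[H+] is not negligible relative to C₀; solve [H+]² + 0.00043·[H+] − 3.16e-07 = 0.
[H+] = (−Ka + √(Ka² + 4·Ka·C₀))/2 = 3.87 × 10^-4 M
pH = −log(3.87 × 10^-4) = 3.41

pH = 3.41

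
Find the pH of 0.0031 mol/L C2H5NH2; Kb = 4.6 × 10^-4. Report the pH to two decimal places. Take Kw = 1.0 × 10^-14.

pH = 10.99

C2H5NH2 + H2O ⇌ C2H5NH3+ + OH-
From the ICE table, Kb = x²/(0.0031 − x) = 4.6 × 10^-4.
The 5% rule fails; solving x² + Kb·x − Kb·C₀ = 0 exactly:
x = [−0.00046 + √(0.00046² + 5.7e-06)]/2 = 9.86 × 10^-4 M
pOH = −log(9.86 × 10^-4) = 3.01; pH = 14.00 − 3.01 = 10.99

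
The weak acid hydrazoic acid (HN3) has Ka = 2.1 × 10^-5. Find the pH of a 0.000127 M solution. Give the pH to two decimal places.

HN3 ⇌ N3- + H+
From the ICE table, Ka = [H+]²/(0.000127 − [H+]) = 2.1 × 10^-5.
[H+] is not negligible relative to C₀; solve [H+]² + 2.1e-05·[H+] − 2.67e-09 = 0.
[H+] = [−2.1e-05 + √(2.1e-05² + 1.07e-08)]/2 = 4.22 × 10^-5 M
pH = −log(4.22 × 10^-5) = 4.37

pH = 4.37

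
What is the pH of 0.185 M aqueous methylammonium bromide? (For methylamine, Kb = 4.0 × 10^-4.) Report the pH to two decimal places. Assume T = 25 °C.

CH3NH3+ is the conjugate acid of the weak base CH3NH2.
Ka = Kw/Kb = 1.0×10^-14 / 4.0 × 10^-4 = 2.50 × 10^-11
From the ICE table, Ka = [H+]²/(0.185 − [H+]) = 2.50 × 10^-11.
Neglecting [H+] in the denominator: [H+] = √(2.50 × 10^-11 × 0.185) = 2.15 × 10^-6 M
Check: 0.0012% ionized — well under 5%, approximation valid.
pH = −log(2.15 × 10^-6) = 5.67

pH = 5.67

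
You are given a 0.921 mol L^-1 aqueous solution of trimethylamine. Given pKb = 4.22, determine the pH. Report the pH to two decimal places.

(CH3)3N + H2O ⇌ (CH3)3NH+ + OH-
Kb = 10^(−4.22) = 6.03 × 10^-5
From the ICE table, Kb = x²/(0.921 − x) = 6.03 × 10^-5.
Assume x ≪ 0.921: x ≈ √(6.03 × 10^-5 × 0.921) = 7.45 × 10^-3 M
pOH = −log(7.45 × 10^-3) = 2.13; pH = 14.00 − 2.13 = 11.87

pH = 11.87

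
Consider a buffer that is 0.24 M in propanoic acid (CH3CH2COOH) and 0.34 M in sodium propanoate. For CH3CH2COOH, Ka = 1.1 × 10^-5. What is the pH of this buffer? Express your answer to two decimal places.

pKa = −log(1.1 × 10^-5) = 4.959
Using pH = pKa + log([base]/[acid]) with [base]/[acid] = 0.34/0.24:
pH = 4.959 + (+0.151) = 5.11

pH = 5.11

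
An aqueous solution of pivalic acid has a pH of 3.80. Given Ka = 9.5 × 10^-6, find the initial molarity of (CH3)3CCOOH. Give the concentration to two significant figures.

C₀ = 2.8 × 10^-3 M

[H+] = 10^(-3.80) = 1.58 × 10^-4 M = x
Ka = x²/(C₀ − x) ⇒ C₀ = x + x²/Ka
C₀ = 1.58 × 10^-4 + (1.58 × 10^-4)²/(9.5 × 10^-6) = 2.79 × 10^-3 M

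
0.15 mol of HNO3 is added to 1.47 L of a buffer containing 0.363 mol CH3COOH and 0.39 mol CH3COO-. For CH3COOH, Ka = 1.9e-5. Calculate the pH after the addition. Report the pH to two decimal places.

pH = 4.39

After neutralization: n(CH3COOH) = 0.513 mol, n(CH3COO-) = 0.24 mol.
pKa = −log(1.9 × 10^-5) = 4.721
pH = pKa + log([A⁻]/[HA]) = 4.721 + log(0.24/0.513) = 4.721 -0.330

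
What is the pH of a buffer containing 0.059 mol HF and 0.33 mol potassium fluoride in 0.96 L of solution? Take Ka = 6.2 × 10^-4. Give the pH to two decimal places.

pKa = −log(6.2 × 10^-4) = 3.208
Using pH = pKa + log([base]/[acid]) with [base]/[acid] = 0.33/0.059:
pH = 3.208 + (+0.748) = 3.96

pH = 3.96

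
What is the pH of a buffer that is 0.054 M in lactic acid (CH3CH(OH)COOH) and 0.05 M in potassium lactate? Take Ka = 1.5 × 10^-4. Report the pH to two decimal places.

pH = 3.79

pKa = −log(1.5 × 10^-4) = 3.824
Using pH = pKa + log([base]/[acid]) with [base]/[acid] = 0.05/0.054:
pH = 3.824 + (-0.033) = 3.79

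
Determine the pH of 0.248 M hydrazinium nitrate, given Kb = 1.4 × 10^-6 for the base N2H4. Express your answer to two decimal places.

pH = 4.38

N2H5+ is the conjugate acid of the weak base N2H4.
Ka = Kw/Kb = 1.0×10^-14 / 1.4 × 10^-6 = 7.14 × 10^-9
From the ICE table, Ka = [H+]²/(0.248 − [H+]) = 7.14 × 10^-9.
Assume [H+] ≪ 0.248: [H+] ≈ √(7.14 × 10^-9 × 0.248) = 4.21 × 10^-5 M
([H+]/C₀ = 0.017% < 5%, so the approximation holds.)
pH = −log[H+] = −log(4.21 × 10^-5) = 4.38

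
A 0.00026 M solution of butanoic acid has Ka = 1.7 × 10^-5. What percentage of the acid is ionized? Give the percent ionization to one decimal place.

CH3(CH2)2COOH ⇌ CH3(CH2)2COO- + H+; let x = [H+] at equilibrium.
Solve x² + 1.7e-05x − 4.42e-09 = 0 → x = 5.85 × 10^-5 M
% ionization = x/C₀ × 100% = 5.85 × 10^-5/0.00026 × 100% = 22.5%

22.5%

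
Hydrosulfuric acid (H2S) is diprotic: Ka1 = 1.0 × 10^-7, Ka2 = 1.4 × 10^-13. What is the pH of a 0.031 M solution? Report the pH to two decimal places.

pH = 4.25

Ka1 ≫ Ka2, so treat the first dissociation as the only significant source of H+.
Ka1 = x²/(0.031 − x) = 1.0 × 10^-7
x ≈ √(1.0 × 10^-7 × 0.031) = 5.57 × 10^-5 M
pH = −log(5.57 × 10^-5) = 4.25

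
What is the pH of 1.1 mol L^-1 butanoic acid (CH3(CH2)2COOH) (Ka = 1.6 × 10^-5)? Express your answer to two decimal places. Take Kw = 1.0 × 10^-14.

pH = 2.38

CH3(CH2)2COOH ⇌ CH3(CH2)2COO- + H+
From the ICE table, Ka = [H+]²/(1.1 − [H+]) = 1.6 × 10^-5.
Assume [H+] ≪ 1.1: [H+] ≈ √(1.6 × 10^-5 × 1.1) = 4.20 × 10^-3 M
Check: 0.38% ionized — well under 5%, approximation valid.
pH = −log[H+] = −log(4.20 × 10^-3) = 2.38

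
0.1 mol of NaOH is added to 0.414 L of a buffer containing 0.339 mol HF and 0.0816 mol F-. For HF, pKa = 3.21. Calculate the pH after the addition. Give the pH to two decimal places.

After neutralization: n(HF) = 0.239 mol, n(F-) = 0.182 mol.
pH = pKa + log(n_F-/n_HF) = 3.21 + log(0.182/0.239) = 3.21 + (-0.118)

pH = 3.09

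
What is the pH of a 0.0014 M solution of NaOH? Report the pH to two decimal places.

pH = 11.15

NaOH is a strong base; [OH-] = 0.0014 M.
pOH = -log(0.0014) = 2.85
pH = 14.00 - 2.85 = 11.15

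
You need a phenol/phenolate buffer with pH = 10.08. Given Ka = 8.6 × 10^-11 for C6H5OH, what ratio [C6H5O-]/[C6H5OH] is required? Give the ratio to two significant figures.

pKa = -log(8.6 × 10^-11) = 10.066
pH = pKa + log(r) ⇒ log(r) = 10.08 − 10.066 = +0.014
r = [C6H5O-]/[C6H5OH] = 10^(+0.014) = 1.03

ratio = 1.0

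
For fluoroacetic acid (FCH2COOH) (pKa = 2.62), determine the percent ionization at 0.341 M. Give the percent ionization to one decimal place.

FCH2COOH ⇌ FCH2COO- + H+; let x = [H+] at equilibrium.
Ka = 10^(−2.62) = 2.40 × 10^-3
Ka = x²/(C₀ − x); solving the quadratic gives x = 2.74 × 10^-2 M.
% ionization = x/C₀ × 100% = 2.74 × 10^-2/0.341 × 100% = 8.0%

8.0%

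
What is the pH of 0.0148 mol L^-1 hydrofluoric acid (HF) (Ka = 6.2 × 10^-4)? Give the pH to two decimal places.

HF ⇌ F- + H+
From the ICE table, Ka = x²/(0.0148 − x) = 6.2 × 10^-4.
Here C₀/Ka ≈ 23.9, so the small-x approximation fails. Use the quadratic:
x = (−Ka + √(Ka² + 4·Ka·C₀))/2 = 2.74 × 10^-3 M
pH = −log(2.74 × 10^-3) = 2.56

pH = 2.56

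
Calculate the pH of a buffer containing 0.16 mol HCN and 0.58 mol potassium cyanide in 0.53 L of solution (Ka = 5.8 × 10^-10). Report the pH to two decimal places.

pKa = −log(5.8 × 10^-10) = 9.237
pH = pKa + log([A⁻]/[HA]) = 9.237 + log(0.58/0.16)
pH = 9.237 + (+0.559) = 9.80

pH = 9.80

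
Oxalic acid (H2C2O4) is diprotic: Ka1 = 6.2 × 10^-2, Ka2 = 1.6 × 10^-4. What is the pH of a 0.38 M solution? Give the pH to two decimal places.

pH = 0.90

Ka1 ≫ Ka2, so treat the first dissociation as the only significant source of H+.
Ka1 = x²/(0.38 − x) = 6.2 × 10^-2
Solving the quadratic: x = (−Ka1 + √(Ka1² + 4·Ka1·C₀))/2 = 1.26 × 10^-1 M
pH = −log(1.26 × 10^-1) = 0.90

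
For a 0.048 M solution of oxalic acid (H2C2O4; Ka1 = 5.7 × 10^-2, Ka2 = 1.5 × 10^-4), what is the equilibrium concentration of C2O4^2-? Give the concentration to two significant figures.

First ionization gives [H+] ≈ [HC2O4-] = 3.11 × 10^-2 M.
Second step: Ka2 = [H+][C2O4^2-]/[HC2O4-] ≈ [C2O4^2-] (since [H+] ≈ [HC2O4-]).
So [C2O4^2-] ≈ Ka2.

1.5 × 10^-4 M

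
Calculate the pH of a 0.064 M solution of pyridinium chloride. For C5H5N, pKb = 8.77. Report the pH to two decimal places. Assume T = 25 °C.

C5H5NH+ is the conjugate acid of the weak base C5H5N.
Kb = 10^(−8.77) = 1.70 × 10^-9
Ka = Kw/Kb = 1.0×10^-14 / 1.70 × 10^-9 = 5.88 × 10^-6
Ka = x²/(0.064 − x) = 5.88 × 10^-6
Since Ka ≪ C₀, x ≈ √(Ka·C₀) = 6.13 × 10^-4 M.
(x/C₀ = 0.96% < 5%, so the approximation holds.)
pH = −log[H+] = −log(6.13 × 10^-4) = 3.21

pH = 3.21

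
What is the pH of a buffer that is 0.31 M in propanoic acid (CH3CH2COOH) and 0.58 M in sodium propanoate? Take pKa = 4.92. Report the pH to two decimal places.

pH = 5.19

Using pH = pKa + log([base]/[acid]) with [base]/[acid] = 0.58/0.31:
pH = 4.92 + (+0.272) = 5.19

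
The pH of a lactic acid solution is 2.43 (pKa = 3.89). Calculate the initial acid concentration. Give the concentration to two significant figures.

[H+] = 10^(-2.43) = 3.72 × 10^-3 M = x
Ka = 10^(−3.89) = 1.29 × 10^-4
Ka = x²/(C₀ − x) ⇒ C₀ = x + x²/Ka
C₀ = 3.72 × 10^-3 + (3.72 × 10^-3)²/(1.29 × 10^-4) = 1.11 × 10^-1 M

C₀ = 1.1 × 10^-1 M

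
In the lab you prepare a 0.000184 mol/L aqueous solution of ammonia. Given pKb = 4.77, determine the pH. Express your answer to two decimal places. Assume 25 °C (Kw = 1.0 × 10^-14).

NH3 + H2O ⇌ NH4+ + OH-
Kb = 10^(−4.77) = 1.70 × 10^-5
Kb = x²/(0.000184 − x) = 1.70 × 10^-5
The 5% rule fails; solving x² + Kb·x − Kb·C₀ = 0 exactly:
x = (−Kb + √(Kb² + 4·Kb·C₀))/2 = 4.81 × 10^-5 M
pOH = −log(4.81 × 10^-5) = 4.32; pH = 14.00 − 4.32 = 9.68

pH = 9.68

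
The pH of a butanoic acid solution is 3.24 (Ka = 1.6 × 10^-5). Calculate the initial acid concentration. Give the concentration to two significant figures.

C₀ = 2.1 × 10^-2 M

[H+] = 10^(-3.24) = 5.75 × 10^-4 M = x
Ka = x²/(C₀ − x) ⇒ C₀ = x + x²/Ka
C₀ = 5.75 × 10^-4 + (5.75 × 10^-4)²/(1.6 × 10^-5) = 2.12 × 10^-2 M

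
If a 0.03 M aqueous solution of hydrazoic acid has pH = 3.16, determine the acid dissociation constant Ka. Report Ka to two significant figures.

[H+] = 10^(-3.16) = 6.92 × 10^-4 M
At equilibrium [HA] = 0.03 − 6.92 × 10^-4 = 2.93 × 10^-2 M
Ka = [H+][A-]/[HA] = (6.92 × 10^-4)² / 2.93 × 10^-2 = 1.6 × 10^-5

Ka = 1.6 × 10^-5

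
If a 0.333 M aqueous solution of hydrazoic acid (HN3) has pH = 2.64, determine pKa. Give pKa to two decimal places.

pKa = 4.80

[H+] = 10^(-2.64) = 2.29 × 10^-3 M
At equilibrium [HA] = 0.333 − 2.29 × 10^-3 = 3.31 × 10^-1 M
Ka = [H+][A-]/[HA] = (2.29 × 10^-3)² / 3.31 × 10^-1 = 1.58 × 10^-5
pKa = -log(1.58 × 10^-5) = 4.80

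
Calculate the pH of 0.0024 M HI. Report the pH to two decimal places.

HI is a strong acid and dissociates completely, so [H+] = 0.0024 M.
pH = -log(0.0024) = 2.62

pH = 2.62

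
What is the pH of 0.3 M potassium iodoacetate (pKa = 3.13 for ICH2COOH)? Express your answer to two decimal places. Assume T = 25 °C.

ICH2COO- is the conjugate base of the weak acid ICH2COOH.
Ka = 10^(−3.13) = 7.41 × 10^-4
Kb = Kw/Ka = 1.0×10^-14 / 7.41 × 10^-4 = 1.35 × 10^-11
Kb = [OH-]²/(0.3 − [OH-]) = 1.35 × 10^-11
Assume [OH-] ≪ 0.3: [OH-] ≈ √(1.35 × 10^-11 × 0.3) = 2.01 × 10^-6 M
Check: 0.00067% ionized — well under 5%, approximation valid.
pOH = −log(2.01 × 10^-6) = 5.70; pH = 14.00 − 5.70 = 8.30

pH = 8.30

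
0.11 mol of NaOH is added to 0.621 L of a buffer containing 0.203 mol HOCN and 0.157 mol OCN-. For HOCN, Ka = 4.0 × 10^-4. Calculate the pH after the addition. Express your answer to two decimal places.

OH- converts HOCN to OCN-: HOCN → 0.093 mol, OCN- → 0.267 mol.
pKa = −log(4.0 × 10^-4) = 3.398
pH = pKa + log([A⁻]/[HA]) = 3.398 + log(0.267/0.093) = 3.398 +0.458

pH = 3.86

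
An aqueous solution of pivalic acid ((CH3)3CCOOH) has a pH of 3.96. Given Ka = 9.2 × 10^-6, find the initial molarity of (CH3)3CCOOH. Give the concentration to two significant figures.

[H+] = 10^(-3.96) = 1.10 × 10^-4 M = x
Ka = x²/(C₀ − x) ⇒ C₀ = x + x²/Ka
C₀ = 1.10 × 10^-4 + (1.10 × 10^-4)²/(9.2 × 10^-6) = 1.43 × 10^-3 M

C₀ = 1.4 × 10^-3 M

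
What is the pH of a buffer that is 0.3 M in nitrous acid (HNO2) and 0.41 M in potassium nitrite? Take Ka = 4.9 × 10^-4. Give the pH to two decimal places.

pKa = −log(4.9 × 10^-4) = 3.310
pH = pKa + log([A⁻]/[HA]) = 3.310 + log(0.41/0.3)
pH = 3.310 + (+0.136) = 3.45

pH = 3.45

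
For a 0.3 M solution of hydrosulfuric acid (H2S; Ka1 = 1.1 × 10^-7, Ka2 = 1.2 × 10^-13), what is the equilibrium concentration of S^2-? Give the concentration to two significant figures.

1.2 × 10^-13 M

First ionization gives [H+] ≈ [HS-] = 1.82 × 10^-4 M.
Second step: Ka2 = [H+][S^2-]/[HS-] ≈ [S^2-] (since [H+] ≈ [HS-]).
So [S^2-] ≈ Ka2.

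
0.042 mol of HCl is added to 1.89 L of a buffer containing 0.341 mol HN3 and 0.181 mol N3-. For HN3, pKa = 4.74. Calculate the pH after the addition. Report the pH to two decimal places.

After neutralization: n(HN3) = 0.383 mol, n(N3-) = 0.139 mol.
pH = pKa + log(n_N3-/n_HN3) = 4.74 + log(0.139/0.383) = 4.74 + (-0.440)

pH = 4.30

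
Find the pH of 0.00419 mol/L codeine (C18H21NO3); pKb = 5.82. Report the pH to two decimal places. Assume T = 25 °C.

C18H21NO3 + H2O ⇌ C18H22NO3+ + OH-
Kb = 10^(−5.82) = 1.51 × 10^-6
Kb = [OH-]²/(0.00419 − [OH-]) = 1.51 × 10^-6
Since Kb ≪ C₀, [OH-] ≈ √(Kb·C₀) = 7.95 × 10^-5 M.
pOH = 4.10, so pH = 14.00 − pOH = 9.90

pH = 9.90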